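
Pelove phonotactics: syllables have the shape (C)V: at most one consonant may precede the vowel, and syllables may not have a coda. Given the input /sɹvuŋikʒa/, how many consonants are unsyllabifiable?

Syllabifying with onset maximization leaves /s/, /ɹ/, /k/ stranded (no codas are permitted; onsets are limited to one consonant).

3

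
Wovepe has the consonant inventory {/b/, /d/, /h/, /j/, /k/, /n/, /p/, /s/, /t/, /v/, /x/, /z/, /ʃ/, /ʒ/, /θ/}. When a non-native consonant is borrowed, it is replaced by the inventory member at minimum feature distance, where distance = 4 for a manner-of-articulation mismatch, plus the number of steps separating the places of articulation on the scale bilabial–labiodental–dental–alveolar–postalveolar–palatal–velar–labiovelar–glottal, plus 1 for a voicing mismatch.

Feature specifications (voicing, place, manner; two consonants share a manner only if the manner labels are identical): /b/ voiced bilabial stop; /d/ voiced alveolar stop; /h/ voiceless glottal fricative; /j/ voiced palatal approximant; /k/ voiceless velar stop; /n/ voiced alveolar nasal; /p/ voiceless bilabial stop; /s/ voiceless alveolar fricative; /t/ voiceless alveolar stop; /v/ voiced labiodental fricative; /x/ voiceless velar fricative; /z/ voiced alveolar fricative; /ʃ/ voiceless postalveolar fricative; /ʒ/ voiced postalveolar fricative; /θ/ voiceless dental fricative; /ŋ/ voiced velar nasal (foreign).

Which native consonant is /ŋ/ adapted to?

n

/n/ is closest: same manner (nasal), place distance 3 (velar→alveolar), same voicing; total 3. Next closest is /j/ at distance 5.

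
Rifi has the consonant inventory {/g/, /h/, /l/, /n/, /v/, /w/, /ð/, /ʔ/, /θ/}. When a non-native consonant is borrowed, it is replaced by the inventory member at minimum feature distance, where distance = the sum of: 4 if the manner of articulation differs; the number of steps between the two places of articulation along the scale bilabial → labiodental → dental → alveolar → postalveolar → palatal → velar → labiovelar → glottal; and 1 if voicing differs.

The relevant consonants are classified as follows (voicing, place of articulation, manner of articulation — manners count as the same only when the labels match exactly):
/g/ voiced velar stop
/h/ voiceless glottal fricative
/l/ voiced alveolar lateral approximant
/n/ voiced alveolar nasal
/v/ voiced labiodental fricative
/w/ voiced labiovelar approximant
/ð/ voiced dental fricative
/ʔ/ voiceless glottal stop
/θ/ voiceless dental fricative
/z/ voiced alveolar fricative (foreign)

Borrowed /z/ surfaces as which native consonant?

ð

/ð/ is closest: same manner (fricative), place distance 1 (alveolar→dental), same voicing; total 1. Next closest is /v/ at distance 2.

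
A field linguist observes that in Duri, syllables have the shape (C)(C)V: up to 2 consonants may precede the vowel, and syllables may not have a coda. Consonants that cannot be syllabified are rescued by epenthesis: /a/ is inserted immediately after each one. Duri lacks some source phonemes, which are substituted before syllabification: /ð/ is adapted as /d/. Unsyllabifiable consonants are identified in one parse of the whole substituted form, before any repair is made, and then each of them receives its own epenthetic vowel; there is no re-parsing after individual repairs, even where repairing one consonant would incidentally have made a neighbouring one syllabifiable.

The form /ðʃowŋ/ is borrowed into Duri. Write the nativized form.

dʃowaŋa

Substitution: /ð/ → /d/, giving /dʃowŋ/.
Syllabifying with onset maximization leaves /w/, /ŋ/ stranded (no codas are permitted; onsets may contain at most 2 consonants).
Each unlicensed consonant becomes the onset of a new syllable: /w/ → /wa/, /ŋ/ → /ŋa/.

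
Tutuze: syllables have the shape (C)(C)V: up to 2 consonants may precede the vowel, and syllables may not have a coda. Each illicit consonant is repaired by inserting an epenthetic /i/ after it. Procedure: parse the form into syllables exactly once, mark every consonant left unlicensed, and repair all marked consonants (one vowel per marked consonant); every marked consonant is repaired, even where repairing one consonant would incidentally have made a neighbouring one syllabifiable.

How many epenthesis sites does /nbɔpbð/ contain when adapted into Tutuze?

3

The unsyllabifiable consonants are /p/, /b/, /ð/; each receives one epenthetic vowel.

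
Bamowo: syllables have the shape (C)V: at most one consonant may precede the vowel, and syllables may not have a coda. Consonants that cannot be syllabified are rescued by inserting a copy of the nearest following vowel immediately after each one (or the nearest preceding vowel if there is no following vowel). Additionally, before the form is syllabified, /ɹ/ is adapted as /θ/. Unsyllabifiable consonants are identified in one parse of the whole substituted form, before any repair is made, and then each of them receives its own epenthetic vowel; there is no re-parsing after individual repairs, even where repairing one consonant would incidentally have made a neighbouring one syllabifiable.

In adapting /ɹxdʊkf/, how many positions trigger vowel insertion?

4

After substitution the input is /θxdʊkf/.
The unsyllabifiable consonants are /θ/, /x/, /k/, /f/; each receives one epenthetic vowel.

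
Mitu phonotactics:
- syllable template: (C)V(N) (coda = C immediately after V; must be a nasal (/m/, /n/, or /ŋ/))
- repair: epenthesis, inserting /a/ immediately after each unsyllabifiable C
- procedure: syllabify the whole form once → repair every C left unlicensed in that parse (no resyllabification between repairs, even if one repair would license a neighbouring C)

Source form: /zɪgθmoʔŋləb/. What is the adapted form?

Under (C)V(N), the unsyllabifiable consonants are /g/, /θ/, /ʔ/, /ŋ/, /b/ (only a nasal (/m/, /n/, or /ŋ/) is licensed in coda position; onsets are limited to one consonant).
Inserting the epenthetic vowel yields /g/ → /ga/, /θ/ → /θa/, /ʔ/ → /ʔa/, /ŋ/ → /ŋa/, /b/ → /ba/.

zɪgaθamoʔaŋaləba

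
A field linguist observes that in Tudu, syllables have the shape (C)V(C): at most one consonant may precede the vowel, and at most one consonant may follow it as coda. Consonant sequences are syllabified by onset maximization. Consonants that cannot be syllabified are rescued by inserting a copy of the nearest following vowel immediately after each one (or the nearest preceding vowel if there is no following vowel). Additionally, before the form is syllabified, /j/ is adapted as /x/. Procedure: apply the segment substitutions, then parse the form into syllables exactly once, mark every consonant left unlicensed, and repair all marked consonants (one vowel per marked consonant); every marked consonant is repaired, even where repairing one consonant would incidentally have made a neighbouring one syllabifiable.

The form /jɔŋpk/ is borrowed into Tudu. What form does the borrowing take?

Substitution: /j/ → /x/, giving /xɔŋpk/.
The consonants /p/, /k/ cannot be parsed into a legal (C)V(C) syllable (at most one coda consonant is licensed; onsets are limited to one consonant).
Epenthesis after each stranded consonant: /p/ → /pɔ/, /k/ → /kɔ/.

xɔŋpɔkɔ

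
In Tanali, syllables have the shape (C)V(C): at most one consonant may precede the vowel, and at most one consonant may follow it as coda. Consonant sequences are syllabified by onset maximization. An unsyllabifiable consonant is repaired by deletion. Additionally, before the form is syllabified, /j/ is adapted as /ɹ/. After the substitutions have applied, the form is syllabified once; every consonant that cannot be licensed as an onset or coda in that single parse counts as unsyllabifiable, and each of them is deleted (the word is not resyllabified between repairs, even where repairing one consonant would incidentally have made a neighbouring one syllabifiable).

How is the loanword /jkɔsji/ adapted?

Substitution: /j/ → /ɹ/, giving /ɹkɔsɹi/.
The consonants /ɹ/ cannot be parsed into a legal (C)V(C) syllable (at most one coda consonant is licensed; onsets are limited to one consonant).
Deleting the stranded consonants removes /ɹ/.

kɔsɹi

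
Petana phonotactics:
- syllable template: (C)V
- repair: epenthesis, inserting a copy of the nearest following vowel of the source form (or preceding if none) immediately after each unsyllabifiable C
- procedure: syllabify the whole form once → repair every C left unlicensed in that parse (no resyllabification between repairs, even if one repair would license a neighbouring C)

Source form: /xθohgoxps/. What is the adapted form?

The consonants /x/, /h/, /x/, /p/, /s/ cannot be parsed into a legal (C)V syllable (no codas are permitted; onsets are limited to one consonant).
Each unlicensed consonant becomes the onset of a new syllable: /x/ → /xo/, /h/ → /ho/, /x/ → /xo/, /p/ → /po/, /s/ → /so/.

xoθohogoxoposo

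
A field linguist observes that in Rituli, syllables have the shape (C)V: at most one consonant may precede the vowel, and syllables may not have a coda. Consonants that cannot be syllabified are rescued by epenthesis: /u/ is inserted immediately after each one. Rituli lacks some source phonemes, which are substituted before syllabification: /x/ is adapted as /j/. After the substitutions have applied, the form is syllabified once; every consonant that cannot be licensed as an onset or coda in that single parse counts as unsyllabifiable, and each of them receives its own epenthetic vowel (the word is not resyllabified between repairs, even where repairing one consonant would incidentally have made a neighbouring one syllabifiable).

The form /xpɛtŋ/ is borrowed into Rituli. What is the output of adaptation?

Substitution: /x/ → /j/, giving /jpɛtŋ/.
Under (C)V, the unsyllabifiable consonants are /j/, /t/, /ŋ/ (no codas are permitted; onsets are limited to one consonant).
Inserting the epenthetic vowel yields /j/ → /ju/, /t/ → /tu/, /ŋ/ → /ŋu/.

jupɛtuŋu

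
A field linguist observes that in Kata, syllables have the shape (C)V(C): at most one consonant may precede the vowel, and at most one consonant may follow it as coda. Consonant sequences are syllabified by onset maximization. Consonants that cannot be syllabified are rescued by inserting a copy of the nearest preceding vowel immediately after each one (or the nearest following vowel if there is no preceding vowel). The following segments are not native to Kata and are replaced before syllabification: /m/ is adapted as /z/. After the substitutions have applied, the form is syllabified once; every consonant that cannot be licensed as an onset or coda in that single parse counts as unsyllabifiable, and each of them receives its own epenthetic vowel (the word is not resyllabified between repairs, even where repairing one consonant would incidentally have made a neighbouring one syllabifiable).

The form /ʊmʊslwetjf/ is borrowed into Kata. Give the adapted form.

ʊzʊslʊwetjefe

Substitution: /m/ → /z/, giving /ʊzʊslwetjf/.
The consonants /l/, /j/, /f/ cannot be parsed into a legal (C)V(C) syllable (at most one coda consonant is licensed; onsets are limited to one consonant).
Epenthesis after each stranded consonant: /l/ → /lʊ/, /j/ → /je/, /f/ → /fe/.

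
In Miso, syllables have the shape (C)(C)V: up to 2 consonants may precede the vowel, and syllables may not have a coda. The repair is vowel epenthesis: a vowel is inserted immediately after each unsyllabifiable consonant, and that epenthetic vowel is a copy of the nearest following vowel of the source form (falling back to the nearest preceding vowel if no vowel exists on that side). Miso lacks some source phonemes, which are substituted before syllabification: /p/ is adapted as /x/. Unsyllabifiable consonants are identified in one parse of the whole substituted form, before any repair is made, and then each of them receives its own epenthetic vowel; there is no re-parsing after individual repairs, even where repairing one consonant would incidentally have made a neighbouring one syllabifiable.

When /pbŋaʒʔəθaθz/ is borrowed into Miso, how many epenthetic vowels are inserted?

3

After substitution the input is /xbŋaʒʔəθaθz/.
The unsyllabifiable consonants are /x/, /θ/, /z/; each receives one epenthetic vowel.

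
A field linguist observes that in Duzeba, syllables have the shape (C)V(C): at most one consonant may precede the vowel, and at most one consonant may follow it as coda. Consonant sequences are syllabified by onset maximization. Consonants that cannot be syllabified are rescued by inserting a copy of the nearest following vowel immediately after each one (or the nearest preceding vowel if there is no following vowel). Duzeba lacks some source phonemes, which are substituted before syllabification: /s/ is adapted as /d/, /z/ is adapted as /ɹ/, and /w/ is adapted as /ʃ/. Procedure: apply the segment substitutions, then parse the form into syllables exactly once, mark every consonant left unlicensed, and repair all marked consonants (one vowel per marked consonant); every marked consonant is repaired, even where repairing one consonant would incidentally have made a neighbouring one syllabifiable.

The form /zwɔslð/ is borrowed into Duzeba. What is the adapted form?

Substitution: /z/ → /ɹ/, /w/ → /ʃ/, /s/ → /d/, giving /ɹʃɔdlð/.
Syllabifying with onset maximization leaves /ɹ/, /l/, /ð/ stranded (at most one coda consonant is licensed; onsets are limited to one consonant).
Inserting the epenthetic vowel yields /ɹ/ → /ɹɔ/, /l/ → /lɔ/, /ð/ → /ðɔ/.

ɹɔʃɔdlɔðɔ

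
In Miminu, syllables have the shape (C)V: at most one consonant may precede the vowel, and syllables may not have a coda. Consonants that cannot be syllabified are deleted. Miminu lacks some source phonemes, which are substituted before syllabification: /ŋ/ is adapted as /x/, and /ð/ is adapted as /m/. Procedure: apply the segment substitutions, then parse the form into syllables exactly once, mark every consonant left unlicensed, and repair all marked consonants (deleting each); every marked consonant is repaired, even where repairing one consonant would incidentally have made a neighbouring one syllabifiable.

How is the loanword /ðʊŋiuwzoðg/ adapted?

mʊxiuzo

Substitution: /ð/ → /m/, /ŋ/ → /x/, giving /mʊxiuwzomg/.
Syllabifying with onset maximization leaves /w/, /m/, /g/ stranded (no codas are permitted; onsets are limited to one consonant).
Deletion applies to /w/, /m/, /g/.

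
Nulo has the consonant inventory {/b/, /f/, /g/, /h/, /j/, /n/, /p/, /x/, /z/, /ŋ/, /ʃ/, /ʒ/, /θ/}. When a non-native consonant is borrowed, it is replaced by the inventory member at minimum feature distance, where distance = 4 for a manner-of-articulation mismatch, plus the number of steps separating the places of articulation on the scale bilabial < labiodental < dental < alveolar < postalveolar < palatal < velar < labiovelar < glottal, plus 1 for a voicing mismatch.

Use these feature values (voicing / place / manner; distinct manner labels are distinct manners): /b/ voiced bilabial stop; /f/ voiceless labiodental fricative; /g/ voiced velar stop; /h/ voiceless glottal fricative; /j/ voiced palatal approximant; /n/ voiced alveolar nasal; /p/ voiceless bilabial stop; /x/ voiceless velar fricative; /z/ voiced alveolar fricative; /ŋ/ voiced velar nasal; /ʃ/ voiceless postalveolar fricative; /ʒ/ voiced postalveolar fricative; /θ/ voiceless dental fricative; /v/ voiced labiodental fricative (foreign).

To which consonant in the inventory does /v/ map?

f

/f/ is closest: same manner (fricative), place distance 0 (labiodental→labiodental), voicing differs (+1); total 1. Next closest is /z/ at distance 2.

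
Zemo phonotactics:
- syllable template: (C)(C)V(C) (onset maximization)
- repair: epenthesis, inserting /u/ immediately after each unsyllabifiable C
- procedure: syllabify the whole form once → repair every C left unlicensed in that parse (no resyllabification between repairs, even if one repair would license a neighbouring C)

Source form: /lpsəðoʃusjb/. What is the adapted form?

Under (C)(C)V(C), the unsyllabifiable consonants are /l/, /j/, /b/ (at most one coda consonant is licensed; onsets may contain at most 2 consonants).
Each unlicensed consonant becomes the onset of a new syllable: /l/ → /lu/, /j/ → /ju/, /b/ → /bu/.

lupsəðoʃusjubu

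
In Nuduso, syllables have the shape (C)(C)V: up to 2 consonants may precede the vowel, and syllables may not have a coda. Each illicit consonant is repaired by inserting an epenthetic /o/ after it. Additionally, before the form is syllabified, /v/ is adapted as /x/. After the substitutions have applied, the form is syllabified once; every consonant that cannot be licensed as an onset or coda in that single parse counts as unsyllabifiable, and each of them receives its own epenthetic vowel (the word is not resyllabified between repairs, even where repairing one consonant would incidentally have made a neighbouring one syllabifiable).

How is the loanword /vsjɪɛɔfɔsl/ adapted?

Substitution: /v/ → /x/, giving /xsjɪɛɔfɔsl/.
Syllabifying with onset maximization leaves /x/, /s/, /l/ stranded (no codas are permitted; onsets may contain at most 2 consonants).
Inserting the epenthetic vowel yields /x/ → /xo/, /s/ → /so/, /l/ → /lo/.

xosjɪɛɔfɔsolo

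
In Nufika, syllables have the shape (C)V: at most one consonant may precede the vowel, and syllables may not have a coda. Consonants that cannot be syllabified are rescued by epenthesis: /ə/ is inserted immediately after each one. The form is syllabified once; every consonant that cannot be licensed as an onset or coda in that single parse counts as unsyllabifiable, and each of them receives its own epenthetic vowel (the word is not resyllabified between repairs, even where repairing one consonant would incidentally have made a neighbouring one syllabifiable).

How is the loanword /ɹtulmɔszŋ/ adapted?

The consonants /ɹ/, /l/, /s/, /z/, /ŋ/ cannot be parsed into a legal (C)V syllable (no codas are permitted; onsets are limited to one consonant).
Epenthesis after each stranded consonant: /ɹ/ → /ɹə/, /l/ → /lə/, /s/ → /sə/, /z/ → /zə/, /ŋ/ → /ŋə/.

ɹətuləmɔsəzəŋə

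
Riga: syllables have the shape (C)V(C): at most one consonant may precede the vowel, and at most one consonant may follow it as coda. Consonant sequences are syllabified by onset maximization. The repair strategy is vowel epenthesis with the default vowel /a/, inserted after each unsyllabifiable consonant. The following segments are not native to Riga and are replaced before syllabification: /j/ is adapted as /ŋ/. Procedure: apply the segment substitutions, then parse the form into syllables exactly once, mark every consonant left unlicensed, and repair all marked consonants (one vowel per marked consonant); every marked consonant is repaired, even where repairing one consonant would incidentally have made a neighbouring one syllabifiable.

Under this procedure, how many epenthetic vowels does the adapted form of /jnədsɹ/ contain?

After substitution the input is /ŋnədsɹ/.
The unsyllabifiable consonants are /ŋ/, /s/, /ɹ/; each receives one epenthetic vowel.

3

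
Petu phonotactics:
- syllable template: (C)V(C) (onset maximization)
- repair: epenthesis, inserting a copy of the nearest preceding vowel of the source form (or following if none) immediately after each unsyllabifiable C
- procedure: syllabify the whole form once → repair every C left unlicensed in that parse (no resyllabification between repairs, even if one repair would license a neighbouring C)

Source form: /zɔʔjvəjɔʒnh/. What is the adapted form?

zɔʔjɔvəjɔʒnɔhɔ

Under (C)V(C), the unsyllabifiable consonants are /j/, /n/, /h/ (at most one coda consonant is licensed; onsets are limited to one consonant).
Inserting the epenthetic vowel yields /j/ → /jɔ/, /n/ → /nɔ/, /h/ → /hɔ/.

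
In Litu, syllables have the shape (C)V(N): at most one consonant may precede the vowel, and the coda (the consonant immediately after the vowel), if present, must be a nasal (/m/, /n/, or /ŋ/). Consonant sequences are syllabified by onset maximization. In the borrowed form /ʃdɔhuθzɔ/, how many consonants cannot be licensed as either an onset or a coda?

2

Syllabifying with onset maximization leaves /ʃ/, /θ/ stranded (only a nasal (/m/, /n/, or /ŋ/) is licensed in coda position; onsets are limited to one consonant).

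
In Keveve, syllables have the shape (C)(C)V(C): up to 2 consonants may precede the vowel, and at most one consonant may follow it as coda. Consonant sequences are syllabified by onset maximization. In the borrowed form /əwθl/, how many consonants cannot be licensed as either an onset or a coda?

2

Syllabifying with onset maximization leaves /θ/, /l/ stranded (at most one coda consonant is licensed; onsets may contain at most 2 consonants).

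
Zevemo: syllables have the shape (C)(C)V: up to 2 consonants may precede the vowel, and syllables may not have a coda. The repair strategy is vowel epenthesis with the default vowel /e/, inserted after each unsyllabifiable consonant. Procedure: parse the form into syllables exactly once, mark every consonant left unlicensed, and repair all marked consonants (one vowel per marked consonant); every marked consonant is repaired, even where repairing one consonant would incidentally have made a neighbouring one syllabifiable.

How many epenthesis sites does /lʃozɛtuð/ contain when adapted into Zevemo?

The unsyllabifiable consonants are /ð/; each receives one epenthetic vowel.

1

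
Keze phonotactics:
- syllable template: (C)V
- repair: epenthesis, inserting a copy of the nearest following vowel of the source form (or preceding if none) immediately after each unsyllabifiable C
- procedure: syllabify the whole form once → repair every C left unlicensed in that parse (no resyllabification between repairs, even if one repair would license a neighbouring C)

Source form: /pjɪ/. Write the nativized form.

The consonants /p/ cannot be parsed into a legal (C)V syllable (no codas are permitted; onsets are limited to one consonant).
Inserting the epenthetic vowel yields /p/ → /pɪ/.

pɪjɪ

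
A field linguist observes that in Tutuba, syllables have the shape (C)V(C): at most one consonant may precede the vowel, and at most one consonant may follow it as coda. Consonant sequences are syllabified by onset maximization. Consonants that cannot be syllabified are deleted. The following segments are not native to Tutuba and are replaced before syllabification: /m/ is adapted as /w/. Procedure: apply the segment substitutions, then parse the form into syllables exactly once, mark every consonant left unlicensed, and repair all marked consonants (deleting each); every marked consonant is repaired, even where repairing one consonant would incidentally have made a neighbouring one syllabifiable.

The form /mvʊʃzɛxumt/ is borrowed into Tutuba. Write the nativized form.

Substitution: /m/ → /w/, giving /wvʊʃzɛxuwt/.
Syllabifying with onset maximization leaves /w/, /t/ stranded (at most one coda consonant is licensed; onsets are limited to one consonant).
Deletion applies to /w/, /t/.

vʊʃzɛxuw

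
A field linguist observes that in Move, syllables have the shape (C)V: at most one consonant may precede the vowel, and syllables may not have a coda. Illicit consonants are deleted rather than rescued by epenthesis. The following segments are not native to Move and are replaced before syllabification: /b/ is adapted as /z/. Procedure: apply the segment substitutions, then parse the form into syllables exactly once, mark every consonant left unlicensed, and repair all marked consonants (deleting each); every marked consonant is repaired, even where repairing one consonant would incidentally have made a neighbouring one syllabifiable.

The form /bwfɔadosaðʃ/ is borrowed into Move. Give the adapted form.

Substitution: /b/ → /z/, giving /zwfɔadosaðʃ/.
The consonants /z/, /w/, /ð/, /ʃ/ cannot be parsed into a legal (C)V syllable (no codas are permitted; onsets are limited to one consonant).
Deleting the stranded consonants removes /z/, /w/, /ð/, /ʃ/.

fɔadosa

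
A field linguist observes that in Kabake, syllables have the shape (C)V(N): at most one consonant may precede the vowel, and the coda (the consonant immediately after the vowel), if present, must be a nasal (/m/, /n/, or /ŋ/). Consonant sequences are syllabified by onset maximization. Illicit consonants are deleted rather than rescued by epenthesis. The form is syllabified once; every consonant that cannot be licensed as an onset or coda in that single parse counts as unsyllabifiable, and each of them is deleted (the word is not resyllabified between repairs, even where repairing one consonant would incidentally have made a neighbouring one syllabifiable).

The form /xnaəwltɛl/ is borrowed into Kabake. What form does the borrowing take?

naətɛ

Under (C)V(N), the unsyllabifiable consonants are /x/, /w/, /l/, /l/ (only a nasal (/m/, /n/, or /ŋ/) is licensed in coda position; onsets are limited to one consonant).
Deleting the stranded consonants removes /x/, /w/, /l/, /l/.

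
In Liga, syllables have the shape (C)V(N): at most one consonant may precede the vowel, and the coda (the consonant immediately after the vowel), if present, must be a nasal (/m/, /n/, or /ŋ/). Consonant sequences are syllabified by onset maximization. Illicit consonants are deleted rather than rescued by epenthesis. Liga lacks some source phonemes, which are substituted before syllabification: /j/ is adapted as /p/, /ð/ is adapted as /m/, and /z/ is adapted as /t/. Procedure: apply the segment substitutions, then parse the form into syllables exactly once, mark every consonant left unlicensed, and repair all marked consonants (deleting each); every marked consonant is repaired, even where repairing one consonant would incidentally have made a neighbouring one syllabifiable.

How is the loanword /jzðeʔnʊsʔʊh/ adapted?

Substitution: /j/ → /p/, /z/ → /t/, /ð/ → /m/, giving /ptmeʔnʊsʔʊh/.
Syllabifying with onset maximization leaves /p/, /t/, /ʔ/, /s/, /h/ stranded (only a nasal (/m/, /n/, or /ŋ/) is licensed in coda position; onsets are limited to one consonant).
Deleting the stranded consonants removes /p/, /t/, /ʔ/, /s/, /h/.

menʊʔʊ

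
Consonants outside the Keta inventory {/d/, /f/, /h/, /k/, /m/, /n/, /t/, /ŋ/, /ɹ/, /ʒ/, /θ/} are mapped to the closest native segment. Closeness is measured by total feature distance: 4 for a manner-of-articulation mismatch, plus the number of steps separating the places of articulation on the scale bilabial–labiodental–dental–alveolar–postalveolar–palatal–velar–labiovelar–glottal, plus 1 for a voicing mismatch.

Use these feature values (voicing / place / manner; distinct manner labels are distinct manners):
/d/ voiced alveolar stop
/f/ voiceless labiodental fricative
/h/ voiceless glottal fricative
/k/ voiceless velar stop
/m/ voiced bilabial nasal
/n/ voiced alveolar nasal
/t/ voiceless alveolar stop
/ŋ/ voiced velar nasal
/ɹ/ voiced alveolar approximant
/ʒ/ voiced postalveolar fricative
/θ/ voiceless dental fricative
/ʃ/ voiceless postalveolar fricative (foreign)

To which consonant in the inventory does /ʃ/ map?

/ʒ/ is closest: same manner (fricative), place distance 0 (postalveolar→postalveolar), voicing differs (+1); total 1. Next closest is /θ/ at distance 2.

ʒ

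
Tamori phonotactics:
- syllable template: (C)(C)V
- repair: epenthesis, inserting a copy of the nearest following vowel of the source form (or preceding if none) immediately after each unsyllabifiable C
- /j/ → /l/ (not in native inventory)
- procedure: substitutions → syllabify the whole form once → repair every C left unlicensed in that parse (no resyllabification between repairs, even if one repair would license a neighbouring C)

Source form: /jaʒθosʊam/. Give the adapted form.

Substitution: /j/ → /l/, giving /laʒθosʊam/.
The consonants /m/ cannot be parsed into a legal (C)(C)V syllable (no codas are permitted; onsets may contain at most 2 consonants).
Each unlicensed consonant becomes the onset of a new syllable: /m/ → /ma/.

laʒθosʊama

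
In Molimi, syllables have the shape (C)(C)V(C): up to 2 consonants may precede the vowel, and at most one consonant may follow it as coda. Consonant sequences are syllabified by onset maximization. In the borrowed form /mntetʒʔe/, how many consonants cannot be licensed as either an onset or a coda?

The consonants /m/ cannot be parsed into a legal (C)(C)V(C) syllable (at most one coda consonant is licensed; onsets may contain at most 2 consonants).

1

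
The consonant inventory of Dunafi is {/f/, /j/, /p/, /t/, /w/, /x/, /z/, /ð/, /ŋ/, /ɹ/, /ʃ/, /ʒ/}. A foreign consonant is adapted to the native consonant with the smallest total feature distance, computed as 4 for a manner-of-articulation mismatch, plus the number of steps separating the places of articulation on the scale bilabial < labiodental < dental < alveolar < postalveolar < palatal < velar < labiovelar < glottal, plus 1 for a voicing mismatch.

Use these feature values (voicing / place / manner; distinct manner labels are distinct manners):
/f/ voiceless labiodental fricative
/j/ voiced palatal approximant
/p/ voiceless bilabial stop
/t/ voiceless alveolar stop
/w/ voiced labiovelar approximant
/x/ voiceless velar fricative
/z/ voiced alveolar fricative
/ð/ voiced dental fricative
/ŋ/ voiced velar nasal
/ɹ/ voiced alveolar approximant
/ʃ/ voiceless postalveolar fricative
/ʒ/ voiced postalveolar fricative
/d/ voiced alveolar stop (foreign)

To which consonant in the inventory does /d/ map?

/t/ is closest: same manner (stop), place distance 0 (alveolar→alveolar), voicing differs (+1); total 1. Next closest is /p/ at distance 4.

t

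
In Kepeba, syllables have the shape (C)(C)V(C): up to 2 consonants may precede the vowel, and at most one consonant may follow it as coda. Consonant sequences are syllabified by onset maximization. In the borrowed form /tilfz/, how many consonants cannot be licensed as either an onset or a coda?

Under (C)(C)V(C), the unsyllabifiable consonants are /f/, /z/ (at most one coda consonant is licensed; onsets may contain at most 2 consonants).

2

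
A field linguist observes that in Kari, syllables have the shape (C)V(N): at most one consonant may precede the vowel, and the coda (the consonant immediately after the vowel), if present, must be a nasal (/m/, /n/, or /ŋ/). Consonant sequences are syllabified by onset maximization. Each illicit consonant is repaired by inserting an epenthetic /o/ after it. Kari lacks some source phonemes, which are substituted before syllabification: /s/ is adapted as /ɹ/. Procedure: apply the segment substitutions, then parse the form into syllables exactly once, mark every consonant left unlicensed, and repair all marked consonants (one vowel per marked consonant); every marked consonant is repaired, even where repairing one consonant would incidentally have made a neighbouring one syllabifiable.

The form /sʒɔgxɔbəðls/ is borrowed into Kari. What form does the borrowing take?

Substitution: /s/ → /ɹ/, giving /ɹʒɔgxɔbəðlɹ/.
The consonants /ɹ/, /g/, /ð/, /l/, /ɹ/ cannot be parsed into a legal (C)V(N) syllable (only a nasal (/m/, /n/, or /ŋ/) is licensed in coda position; onsets are limited to one consonant).
Each unlicensed consonant becomes the onset of a new syllable: /ɹ/ → /ɹo/, /g/ → /go/, /ð/ → /ðo/, /l/ → /lo/, /ɹ/ → /ɹo/.

ɹoʒɔgoxɔbəðoloɹo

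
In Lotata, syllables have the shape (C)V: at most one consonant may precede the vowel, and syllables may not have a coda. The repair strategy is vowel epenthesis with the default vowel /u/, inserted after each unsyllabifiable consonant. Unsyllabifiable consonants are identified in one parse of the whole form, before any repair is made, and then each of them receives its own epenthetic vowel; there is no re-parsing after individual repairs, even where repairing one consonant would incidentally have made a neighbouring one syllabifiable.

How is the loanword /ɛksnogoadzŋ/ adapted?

Syllabifying with onset maximization leaves /k/, /s/, /d/, /z/, /ŋ/ stranded (no codas are permitted; onsets are limited to one consonant).
Each unlicensed consonant becomes the onset of a new syllable: /k/ → /ku/, /s/ → /su/, /d/ → /du/, /z/ → /zu/, /ŋ/ → /ŋu/.

ɛkusunogoaduzuŋu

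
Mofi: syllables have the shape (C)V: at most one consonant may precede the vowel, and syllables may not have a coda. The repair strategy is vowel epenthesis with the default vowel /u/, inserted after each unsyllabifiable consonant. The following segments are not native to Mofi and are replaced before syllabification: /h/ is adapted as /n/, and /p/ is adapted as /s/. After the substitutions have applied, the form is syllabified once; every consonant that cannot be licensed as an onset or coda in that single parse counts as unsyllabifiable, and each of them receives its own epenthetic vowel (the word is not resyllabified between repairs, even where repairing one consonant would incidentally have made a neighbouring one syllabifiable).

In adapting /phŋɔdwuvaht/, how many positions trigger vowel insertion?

5

After substitution the input is /snŋɔdwuvant/.
The unsyllabifiable consonants are /s/, /n/, /d/, /n/, /t/; each receives one epenthetic vowel.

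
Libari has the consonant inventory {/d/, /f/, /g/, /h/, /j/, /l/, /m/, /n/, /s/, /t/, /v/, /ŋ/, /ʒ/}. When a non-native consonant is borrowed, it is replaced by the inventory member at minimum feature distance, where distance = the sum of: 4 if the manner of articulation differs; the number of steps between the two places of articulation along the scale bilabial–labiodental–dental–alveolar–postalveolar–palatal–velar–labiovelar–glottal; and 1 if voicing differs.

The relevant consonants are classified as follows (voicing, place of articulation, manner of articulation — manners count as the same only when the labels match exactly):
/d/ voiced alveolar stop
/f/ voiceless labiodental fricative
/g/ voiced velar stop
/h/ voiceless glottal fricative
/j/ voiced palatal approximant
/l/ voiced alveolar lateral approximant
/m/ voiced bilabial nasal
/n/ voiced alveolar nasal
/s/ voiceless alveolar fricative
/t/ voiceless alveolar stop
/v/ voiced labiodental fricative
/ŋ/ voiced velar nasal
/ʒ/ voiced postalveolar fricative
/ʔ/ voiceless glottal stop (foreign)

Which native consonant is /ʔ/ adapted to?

/g/ is closest: same manner (stop), place distance 2 (glottal→velar), voicing differs (+1); total 3. Next closest is /h/ at distance 4.

g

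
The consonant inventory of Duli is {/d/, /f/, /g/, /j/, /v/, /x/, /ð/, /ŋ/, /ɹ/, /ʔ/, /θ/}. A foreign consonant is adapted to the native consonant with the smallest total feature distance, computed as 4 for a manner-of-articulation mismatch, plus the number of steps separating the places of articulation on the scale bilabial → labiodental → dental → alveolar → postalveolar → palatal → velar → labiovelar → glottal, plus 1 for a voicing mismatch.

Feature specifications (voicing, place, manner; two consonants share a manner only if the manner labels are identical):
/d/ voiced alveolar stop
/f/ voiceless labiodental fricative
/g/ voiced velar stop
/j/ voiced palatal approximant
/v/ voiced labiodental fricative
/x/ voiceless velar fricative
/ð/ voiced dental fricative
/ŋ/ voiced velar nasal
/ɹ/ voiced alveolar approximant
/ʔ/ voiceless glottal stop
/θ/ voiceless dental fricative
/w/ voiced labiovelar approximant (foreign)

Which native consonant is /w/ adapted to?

j

/j/ is closest: same manner (approximant), place distance 2 (labiovelar→palatal), same voicing; total 2. Next closest is /ɹ/ at distance 4.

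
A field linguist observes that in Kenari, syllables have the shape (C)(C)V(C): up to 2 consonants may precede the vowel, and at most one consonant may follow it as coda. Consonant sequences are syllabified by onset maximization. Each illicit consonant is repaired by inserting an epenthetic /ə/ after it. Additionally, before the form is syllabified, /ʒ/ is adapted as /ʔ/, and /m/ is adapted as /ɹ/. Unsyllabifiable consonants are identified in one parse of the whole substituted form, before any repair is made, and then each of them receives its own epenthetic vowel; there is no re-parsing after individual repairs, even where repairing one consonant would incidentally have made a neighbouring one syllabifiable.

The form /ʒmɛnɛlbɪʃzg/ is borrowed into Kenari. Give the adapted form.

ʔɹɛnɛlbɪʃzəgə

Substitution: /ʒ/ → /ʔ/, /m/ → /ɹ/, giving /ʔɹɛnɛlbɪʃzg/.
The consonants /z/, /g/ cannot be parsed into a legal (C)(C)V(C) syllable (at most one coda consonant is licensed; onsets may contain at most 2 consonants).
Each unlicensed consonant becomes the onset of a new syllable: /z/ → /zə/, /g/ → /gə/.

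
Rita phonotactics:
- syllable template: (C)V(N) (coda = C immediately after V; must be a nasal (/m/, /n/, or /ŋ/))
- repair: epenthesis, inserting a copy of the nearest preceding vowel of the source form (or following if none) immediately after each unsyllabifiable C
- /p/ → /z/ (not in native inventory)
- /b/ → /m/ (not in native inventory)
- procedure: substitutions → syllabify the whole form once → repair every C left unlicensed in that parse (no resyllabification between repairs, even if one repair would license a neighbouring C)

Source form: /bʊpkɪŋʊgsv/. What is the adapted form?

mʊzʊkɪŋʊgʊsʊvʊ

Substitution: /b/ → /m/, /p/ → /z/, giving /mʊzkɪŋʊgsv/.
Under (C)V(N), the unsyllabifiable consonants are /z/, /g/, /s/, /v/ (only a nasal (/m/, /n/, or /ŋ/) is licensed in coda position; onsets are limited to one consonant).
Inserting the epenthetic vowel yields /z/ → /zʊ/, /g/ → /gʊ/, /s/ → /sʊ/, /v/ → /vʊ/.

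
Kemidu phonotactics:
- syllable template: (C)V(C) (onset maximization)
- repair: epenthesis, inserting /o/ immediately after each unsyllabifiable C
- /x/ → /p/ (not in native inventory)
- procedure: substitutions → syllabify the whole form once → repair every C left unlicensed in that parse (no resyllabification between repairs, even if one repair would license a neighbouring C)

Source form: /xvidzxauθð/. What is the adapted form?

Substitution: /x/ → /p/, giving /pvidzpauθð/.
Syllabifying with onset maximization leaves /p/, /z/, /ð/ stranded (at most one coda consonant is licensed; onsets are limited to one consonant).
Epenthesis after each stranded consonant: /p/ → /po/, /z/ → /zo/, /ð/ → /ðo/.

povidzopauθðo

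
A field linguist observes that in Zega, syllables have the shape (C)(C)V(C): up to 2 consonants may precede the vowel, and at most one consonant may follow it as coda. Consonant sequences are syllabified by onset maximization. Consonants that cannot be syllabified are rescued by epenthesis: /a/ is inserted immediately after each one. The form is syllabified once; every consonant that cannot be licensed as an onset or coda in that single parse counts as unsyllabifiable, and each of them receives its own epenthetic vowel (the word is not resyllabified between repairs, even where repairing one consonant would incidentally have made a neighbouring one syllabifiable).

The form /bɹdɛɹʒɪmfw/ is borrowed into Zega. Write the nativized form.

The consonants /b/, /f/, /w/ cannot be parsed into a legal (C)(C)V(C) syllable (at most one coda consonant is licensed; onsets may contain at most 2 consonants).
Inserting the epenthetic vowel yields /b/ → /ba/, /f/ → /fa/, /w/ → /wa/.

baɹdɛɹʒɪmfawa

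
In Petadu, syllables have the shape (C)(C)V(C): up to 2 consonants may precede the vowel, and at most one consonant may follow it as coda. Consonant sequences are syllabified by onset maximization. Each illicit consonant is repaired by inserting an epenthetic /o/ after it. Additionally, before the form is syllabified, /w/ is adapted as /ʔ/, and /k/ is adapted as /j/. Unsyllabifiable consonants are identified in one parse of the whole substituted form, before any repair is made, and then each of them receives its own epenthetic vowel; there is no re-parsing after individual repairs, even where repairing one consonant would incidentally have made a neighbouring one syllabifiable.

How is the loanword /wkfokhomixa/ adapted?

Substitution: /w/ → /ʔ/, /k/ → /j/, giving /ʔjfojhomixa/.
Syllabifying with onset maximization leaves /ʔ/ stranded (at most one coda consonant is licensed; onsets may contain at most 2 consonants).
Epenthesis after each stranded consonant: /ʔ/ → /ʔo/.

ʔojfojhomixa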